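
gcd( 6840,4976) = 8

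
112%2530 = 112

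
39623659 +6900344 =46524003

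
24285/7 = 3469 + 2/7 = 3469.29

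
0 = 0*61604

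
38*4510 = 171380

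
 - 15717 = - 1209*13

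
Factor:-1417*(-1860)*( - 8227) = - 2^2 *3^1*5^1*13^1*19^1*31^1*109^1*433^1=- 21683245740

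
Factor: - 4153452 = - 2^2*3^1*89^1*3889^1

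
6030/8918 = 3015/4459 = 0.68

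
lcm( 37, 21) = 777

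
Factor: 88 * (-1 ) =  - 88 = - 2^3 * 11^1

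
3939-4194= - 255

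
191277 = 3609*53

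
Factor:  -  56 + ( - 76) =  - 2^2 *3^1 * 11^1=-132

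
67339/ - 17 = - 67339/17 = -3961.12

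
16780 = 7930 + 8850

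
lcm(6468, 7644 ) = 84084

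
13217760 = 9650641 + 3567119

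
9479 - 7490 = 1989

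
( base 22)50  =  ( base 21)55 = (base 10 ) 110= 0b1101110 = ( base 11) a0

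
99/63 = 11/7 = 1.57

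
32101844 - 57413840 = -25311996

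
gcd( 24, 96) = 24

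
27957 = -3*( - 9319)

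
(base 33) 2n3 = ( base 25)4hf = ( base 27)40O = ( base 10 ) 2940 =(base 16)b7c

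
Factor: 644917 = 7^1 * 13^1*19^1  *373^1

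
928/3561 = 928/3561 = 0.26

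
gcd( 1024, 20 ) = 4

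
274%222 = 52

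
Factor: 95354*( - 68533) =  - 2^1*7^3*19^1*139^1*3607^1 = - 6534895682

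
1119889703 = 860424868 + 259464835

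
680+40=720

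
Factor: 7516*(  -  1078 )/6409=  - 8102248/6409 = - 2^3*7^2*11^1 * 13^(-1 )*17^( - 1 )*29^( - 1)*1879^1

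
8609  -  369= 8240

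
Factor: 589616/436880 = 5^( - 1 ) * 127^( - 1)*857^1 = 857/635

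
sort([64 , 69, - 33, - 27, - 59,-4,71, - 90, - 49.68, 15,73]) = [ - 90  , - 59, - 49.68, - 33, - 27,- 4,15, 64,69,71,73 ] 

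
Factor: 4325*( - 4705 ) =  - 5^3 * 173^1 * 941^1 = - 20349125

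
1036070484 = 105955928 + 930114556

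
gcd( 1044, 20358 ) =522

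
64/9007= 64/9007 = 0.01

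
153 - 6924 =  - 6771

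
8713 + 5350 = 14063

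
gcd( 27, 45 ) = 9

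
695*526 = 365570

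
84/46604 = 21/11651=0.00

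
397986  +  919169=1317155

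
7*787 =5509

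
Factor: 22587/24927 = 7529/8309 = 7^( - 1 )*1187^ ( - 1)*7529^1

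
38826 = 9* 4314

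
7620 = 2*3810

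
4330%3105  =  1225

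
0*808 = 0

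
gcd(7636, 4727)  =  1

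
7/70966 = 1/10138 = 0.00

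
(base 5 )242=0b1001000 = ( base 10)72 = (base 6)200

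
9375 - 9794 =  - 419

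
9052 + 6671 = 15723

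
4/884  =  1/221 = 0.00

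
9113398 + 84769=9198167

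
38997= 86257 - 47260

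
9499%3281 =2937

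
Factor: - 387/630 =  - 2^( - 1)*  5^( -1)*7^( - 1 )*43^1 = -  43/70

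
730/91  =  8+ 2/91 = 8.02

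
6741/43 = 156 + 33/43 = 156.77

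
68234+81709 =149943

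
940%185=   15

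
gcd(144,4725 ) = 9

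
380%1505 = 380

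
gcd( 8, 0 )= 8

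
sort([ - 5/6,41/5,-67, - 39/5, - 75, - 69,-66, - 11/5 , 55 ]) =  [ - 75, - 69, - 67, - 66,-39/5, - 11/5, - 5/6 , 41/5,55 ]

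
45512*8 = 364096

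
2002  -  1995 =7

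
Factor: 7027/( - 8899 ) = - 11^ ( - 1 )*809^(-1 )*7027^1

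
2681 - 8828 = - 6147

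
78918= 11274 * 7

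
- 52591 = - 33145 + -19446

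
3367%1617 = 133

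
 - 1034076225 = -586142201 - 447934024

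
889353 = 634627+254726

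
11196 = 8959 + 2237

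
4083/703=5+ 568/703 = 5.81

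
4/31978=2/15989 = 0.00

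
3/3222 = 1/1074 = 0.00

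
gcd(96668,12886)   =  2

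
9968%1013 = 851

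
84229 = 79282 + 4947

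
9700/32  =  2425/8= 303.12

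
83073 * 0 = 0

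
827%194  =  51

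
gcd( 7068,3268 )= 76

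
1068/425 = 2 + 218/425 = 2.51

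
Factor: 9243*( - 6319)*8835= -3^3*5^1*13^1*19^1 * 31^1*71^1*79^1*89^1=- 516021577695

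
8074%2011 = 30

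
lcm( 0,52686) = 0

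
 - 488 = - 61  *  8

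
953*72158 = 68766574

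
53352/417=127 + 131/139 = 127.94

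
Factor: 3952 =2^4*13^1*19^1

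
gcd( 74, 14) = 2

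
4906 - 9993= - 5087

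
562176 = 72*7808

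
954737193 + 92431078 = 1047168271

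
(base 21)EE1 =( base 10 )6469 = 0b1100101000101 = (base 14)2501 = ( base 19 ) HH9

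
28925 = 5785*5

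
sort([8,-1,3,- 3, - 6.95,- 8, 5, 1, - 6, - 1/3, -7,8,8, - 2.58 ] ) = [-8, - 7, - 6.95, - 6, -3, - 2.58, - 1, - 1/3, 1,3 , 5,8, 8,8 ]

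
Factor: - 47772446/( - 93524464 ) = 2^( - 3) *11^( - 1)*337^1*641^( - 1) * 829^(-1 ) * 70879^1 = 23886223/46762232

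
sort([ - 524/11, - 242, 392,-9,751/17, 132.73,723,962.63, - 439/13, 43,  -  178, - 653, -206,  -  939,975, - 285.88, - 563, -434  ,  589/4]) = [  -  939, - 653, - 563 ,  -  434,-285.88, - 242,  -  206, - 178,  -  524/11, - 439/13, - 9,43, 751/17, 132.73,589/4,392,  723, 962.63, 975]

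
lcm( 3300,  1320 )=6600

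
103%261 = 103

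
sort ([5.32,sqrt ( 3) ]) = [ sqrt(3), 5.32]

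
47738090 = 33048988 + 14689102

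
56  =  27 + 29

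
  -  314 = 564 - 878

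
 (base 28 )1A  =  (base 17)24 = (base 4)212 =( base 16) 26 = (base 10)38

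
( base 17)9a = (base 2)10100011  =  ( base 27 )61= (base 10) 163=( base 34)4R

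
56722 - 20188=36534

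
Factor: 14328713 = 7^1 *2046959^1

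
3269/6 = 544 + 5/6=544.83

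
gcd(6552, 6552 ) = 6552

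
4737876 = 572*8283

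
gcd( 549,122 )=61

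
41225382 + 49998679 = 91224061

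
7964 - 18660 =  - 10696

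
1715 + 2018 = 3733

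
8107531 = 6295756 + 1811775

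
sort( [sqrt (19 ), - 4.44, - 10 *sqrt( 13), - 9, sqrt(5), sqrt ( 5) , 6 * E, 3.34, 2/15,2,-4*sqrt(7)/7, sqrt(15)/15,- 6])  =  [-10 * sqrt( 13 ), - 9, - 6, - 4.44, - 4 * sqrt(7 )/7, 2/15,sqrt(15) /15,2, sqrt( 5 ), sqrt( 5), 3.34, sqrt(19 ), 6 * E] 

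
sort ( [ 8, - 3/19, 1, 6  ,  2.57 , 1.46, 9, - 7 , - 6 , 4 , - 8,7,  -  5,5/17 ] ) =[ - 8,-7, - 6 ,- 5, - 3/19, 5/17, 1,1.46, 2.57,4,6 , 7,  8, 9]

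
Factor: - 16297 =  - 43^1*379^1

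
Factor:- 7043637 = - 3^1 * 337^1*6967^1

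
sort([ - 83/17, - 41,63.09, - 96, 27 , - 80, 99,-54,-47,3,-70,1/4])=[ -96, - 80 ,-70, - 54,-47, - 41,-83/17,1/4, 3,  27,63.09, 99]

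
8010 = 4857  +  3153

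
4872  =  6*812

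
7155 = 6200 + 955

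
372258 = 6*62043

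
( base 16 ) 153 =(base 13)201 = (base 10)339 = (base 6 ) 1323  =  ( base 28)C3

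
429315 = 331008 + 98307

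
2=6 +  - 4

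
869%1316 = 869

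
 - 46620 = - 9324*5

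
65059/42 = 65059/42 = 1549.02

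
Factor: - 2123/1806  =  -2^( - 1) * 3^(  -  1)*7^ (  -  1 )*11^1*43^( - 1)*193^1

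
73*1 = 73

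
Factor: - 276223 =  - 281^1*983^1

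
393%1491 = 393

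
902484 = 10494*86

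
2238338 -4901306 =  - 2662968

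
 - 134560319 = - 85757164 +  - 48803155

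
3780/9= 420 = 420.00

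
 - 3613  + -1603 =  - 5216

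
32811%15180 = 2451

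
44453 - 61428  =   - 16975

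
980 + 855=1835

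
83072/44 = 1888 = 1888.00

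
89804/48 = 22451/12 = 1870.92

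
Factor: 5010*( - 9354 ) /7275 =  - 2^2*3^1*5^ ( - 1)*97^( - 1 )*167^1*1559^1 = - 3124236/485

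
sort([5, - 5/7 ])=[ - 5/7 , 5]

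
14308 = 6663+7645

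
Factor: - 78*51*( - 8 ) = 31824 = 2^4*3^2*13^1 * 17^1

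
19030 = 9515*2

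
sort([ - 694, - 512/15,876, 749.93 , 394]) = [ -694, - 512/15, 394, 749.93, 876]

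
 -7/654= - 7/654 = - 0.01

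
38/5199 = 38/5199 = 0.01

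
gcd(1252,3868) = 4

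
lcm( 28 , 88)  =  616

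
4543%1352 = 487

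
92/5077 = 92/5077= 0.02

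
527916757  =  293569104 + 234347653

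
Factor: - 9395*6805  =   - 63932975 =-5^2 * 1361^1*1879^1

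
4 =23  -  19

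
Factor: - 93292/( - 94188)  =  3^(-1)*47^ ( - 1)*83^1 *167^( - 1) * 281^1 = 23323/23547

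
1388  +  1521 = 2909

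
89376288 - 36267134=53109154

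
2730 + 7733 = 10463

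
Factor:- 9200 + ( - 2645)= - 11845=-5^1*23^1*103^1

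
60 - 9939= -9879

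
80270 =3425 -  - 76845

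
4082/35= 116 + 22/35 = 116.63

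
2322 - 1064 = 1258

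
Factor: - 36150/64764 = -6025/10794 = - 2^( - 1)*3^ ( - 1 ) * 5^2 * 7^(  -  1) * 241^1*257^ ( - 1) 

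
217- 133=84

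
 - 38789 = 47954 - 86743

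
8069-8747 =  - 678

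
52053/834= 62 + 115/278 = 62.41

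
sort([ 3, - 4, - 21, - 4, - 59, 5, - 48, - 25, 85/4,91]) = [ - 59, - 48, - 25,-21, - 4, - 4, 3,5,  85/4, 91 ] 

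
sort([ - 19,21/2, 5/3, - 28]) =[ - 28,  -  19,5/3,21/2] 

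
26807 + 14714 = 41521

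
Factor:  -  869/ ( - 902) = 79/82 = 2^(  -  1)*41^( - 1 )*79^1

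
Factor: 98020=2^2 * 5^1*13^2*29^1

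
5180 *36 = 186480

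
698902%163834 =43566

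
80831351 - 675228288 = -594396937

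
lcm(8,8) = 8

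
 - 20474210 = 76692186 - 97166396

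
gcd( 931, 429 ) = 1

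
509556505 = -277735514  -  -787292019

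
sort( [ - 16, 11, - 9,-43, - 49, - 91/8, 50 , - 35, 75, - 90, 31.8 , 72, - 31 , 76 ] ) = [-90 , - 49,  -  43, - 35,  -  31 ,-16, - 91/8, - 9, 11,31.8, 50, 72,75, 76 ]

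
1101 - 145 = 956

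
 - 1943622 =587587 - 2531209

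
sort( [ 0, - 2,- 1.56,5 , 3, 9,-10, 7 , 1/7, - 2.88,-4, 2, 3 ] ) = [ - 10, - 4, - 2.88, - 2,  -  1.56, 0,1/7,2, 3,3, 5, 7, 9 ] 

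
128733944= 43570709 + 85163235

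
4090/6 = 2045/3 =681.67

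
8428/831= 10 + 118/831 =10.14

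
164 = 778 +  - 614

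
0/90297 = 0 = 0.00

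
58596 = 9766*6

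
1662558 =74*22467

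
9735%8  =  7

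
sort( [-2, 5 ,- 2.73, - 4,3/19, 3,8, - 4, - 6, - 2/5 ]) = [ - 6 ,  -  4,-4, - 2.73, - 2,-2/5, 3/19, 3,5,8 ]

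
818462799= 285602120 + 532860679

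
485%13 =4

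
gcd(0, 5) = 5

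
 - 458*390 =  - 178620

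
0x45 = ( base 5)234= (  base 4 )1011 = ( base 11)63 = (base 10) 69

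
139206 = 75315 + 63891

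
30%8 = 6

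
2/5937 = 2/5937 = 0.00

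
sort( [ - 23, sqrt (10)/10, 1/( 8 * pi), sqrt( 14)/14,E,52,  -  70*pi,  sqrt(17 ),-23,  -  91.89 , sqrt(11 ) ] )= [ - 70*pi,-91.89, - 23, - 23,1/( 8*pi),sqrt(14 )/14,sqrt( 10)/10, E, sqrt(11), sqrt( 17),  52]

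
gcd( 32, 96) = 32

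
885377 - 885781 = - 404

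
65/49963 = 65/49963 =0.00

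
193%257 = 193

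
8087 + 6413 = 14500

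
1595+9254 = 10849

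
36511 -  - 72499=109010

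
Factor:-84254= - 2^1*103^1*409^1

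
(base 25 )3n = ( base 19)53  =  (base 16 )62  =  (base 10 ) 98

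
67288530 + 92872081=160160611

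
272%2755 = 272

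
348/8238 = 58/1373= 0.04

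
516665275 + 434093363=950758638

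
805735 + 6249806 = 7055541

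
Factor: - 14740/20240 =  - 67/92 = - 2^( - 2)*23^( - 1 )*67^1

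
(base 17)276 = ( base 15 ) 31d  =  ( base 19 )1I0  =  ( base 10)703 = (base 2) 1010111111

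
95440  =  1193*80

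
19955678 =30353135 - 10397457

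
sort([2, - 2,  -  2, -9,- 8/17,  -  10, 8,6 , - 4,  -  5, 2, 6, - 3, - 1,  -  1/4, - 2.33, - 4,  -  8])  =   [  -  10, - 9, - 8, - 5,  -  4,- 4, - 3, - 2.33,-2 , - 2,  -  1,  -  8/17, - 1/4, 2,2 , 6, 6, 8] 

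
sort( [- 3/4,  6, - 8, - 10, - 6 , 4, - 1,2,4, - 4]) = [  -  10 , - 8, - 6, - 4, - 1, - 3/4,2,4,4 , 6] 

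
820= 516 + 304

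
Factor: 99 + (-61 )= 38 =2^1*19^1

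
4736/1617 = 2 + 1502/1617 = 2.93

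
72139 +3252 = 75391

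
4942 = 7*706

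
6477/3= 2159= 2159.00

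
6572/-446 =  - 15+59/223 = -14.74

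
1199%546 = 107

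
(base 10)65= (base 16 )41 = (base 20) 35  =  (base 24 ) 2h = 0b1000001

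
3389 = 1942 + 1447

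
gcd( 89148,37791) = 969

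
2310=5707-3397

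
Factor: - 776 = - 2^3 * 97^1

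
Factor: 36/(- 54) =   -  2/3=- 2^1*3^( - 1)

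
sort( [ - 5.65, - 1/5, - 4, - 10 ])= [ - 10, - 5.65 ,-4, - 1/5 ]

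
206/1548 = 103/774 = 0.13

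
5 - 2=3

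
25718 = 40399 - 14681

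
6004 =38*158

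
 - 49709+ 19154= - 30555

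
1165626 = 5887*198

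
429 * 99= 42471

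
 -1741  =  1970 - 3711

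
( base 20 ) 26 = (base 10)46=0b101110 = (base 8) 56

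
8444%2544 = 812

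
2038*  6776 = 13809488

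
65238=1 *65238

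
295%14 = 1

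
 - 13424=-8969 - 4455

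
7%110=7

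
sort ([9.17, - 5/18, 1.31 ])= [-5/18,1.31,9.17 ]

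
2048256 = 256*8001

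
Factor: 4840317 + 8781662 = 7^1*59^1*32983^1 =13621979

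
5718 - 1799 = 3919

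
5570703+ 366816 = 5937519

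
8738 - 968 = 7770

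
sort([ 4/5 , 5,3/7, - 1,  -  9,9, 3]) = [ - 9 , - 1,3/7,4/5, 3 , 5,  9]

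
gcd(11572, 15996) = 4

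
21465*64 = 1373760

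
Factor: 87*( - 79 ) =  - 6873 = - 3^1*29^1  *  79^1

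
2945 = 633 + 2312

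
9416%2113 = 964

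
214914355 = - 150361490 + 365275845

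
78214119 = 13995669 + 64218450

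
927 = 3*309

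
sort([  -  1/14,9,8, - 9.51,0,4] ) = [  -  9.51,  -  1/14,0 , 4, 8, 9 ]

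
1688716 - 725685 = 963031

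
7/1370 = 7/1370 = 0.01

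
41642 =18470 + 23172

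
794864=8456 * 94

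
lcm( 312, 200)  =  7800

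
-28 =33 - 61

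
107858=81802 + 26056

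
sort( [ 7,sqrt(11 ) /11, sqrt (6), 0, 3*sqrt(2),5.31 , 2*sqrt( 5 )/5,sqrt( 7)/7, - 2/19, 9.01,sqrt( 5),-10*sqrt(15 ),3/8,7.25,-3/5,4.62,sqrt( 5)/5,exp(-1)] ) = [ -10*sqrt( 15),  -  3/5,- 2/19,0, sqrt( 11 ) /11,exp( - 1 ), 3/8,sqrt( 7) /7,sqrt( 5 )/5, 2*sqrt( 5)/5, sqrt(5), sqrt(6),3*sqrt(2),4.62,5.31,  7,7.25, 9.01 ] 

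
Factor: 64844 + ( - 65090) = -2^1 * 3^1*41^1 = - 246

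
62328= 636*98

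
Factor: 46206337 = 31^1*1490527^1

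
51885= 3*17295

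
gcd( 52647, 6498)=3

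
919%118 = 93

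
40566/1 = 40566 = 40566.00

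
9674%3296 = 3082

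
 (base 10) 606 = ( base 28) li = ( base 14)314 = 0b1001011110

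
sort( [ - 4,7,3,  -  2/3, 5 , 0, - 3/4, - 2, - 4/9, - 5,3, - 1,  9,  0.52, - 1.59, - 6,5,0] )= [ - 6, - 5, - 4,  -  2 , - 1.59 ,  -  1, - 3/4, - 2/3, - 4/9, 0,0,0.52,  3,3, 5,5,7,9]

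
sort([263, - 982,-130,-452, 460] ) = [ - 982, - 452, - 130,263, 460 ]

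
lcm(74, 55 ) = 4070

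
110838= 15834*7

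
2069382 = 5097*406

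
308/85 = 3 + 53/85 = 3.62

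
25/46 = 25/46 =0.54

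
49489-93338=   -  43849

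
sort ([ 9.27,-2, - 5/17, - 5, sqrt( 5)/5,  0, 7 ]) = [ - 5, - 2,  -  5/17, 0,sqrt( 5)/5 , 7, 9.27 ]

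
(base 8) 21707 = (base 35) 7go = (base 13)4227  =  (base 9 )13506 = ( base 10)9159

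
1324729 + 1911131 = 3235860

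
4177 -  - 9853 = 14030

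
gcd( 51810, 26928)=66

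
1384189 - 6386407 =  - 5002218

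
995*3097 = 3081515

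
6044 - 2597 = 3447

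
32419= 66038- 33619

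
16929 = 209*81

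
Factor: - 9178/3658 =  - 13^1 * 31^ ( - 1)*59^ ( - 1 )*353^1 = - 4589/1829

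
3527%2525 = 1002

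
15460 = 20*773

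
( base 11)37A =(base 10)450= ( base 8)702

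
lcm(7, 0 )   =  0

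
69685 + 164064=233749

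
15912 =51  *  312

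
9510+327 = 9837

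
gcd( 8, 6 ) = 2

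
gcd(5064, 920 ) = 8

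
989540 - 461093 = 528447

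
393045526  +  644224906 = 1037270432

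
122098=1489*82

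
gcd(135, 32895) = 45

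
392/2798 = 196/1399 = 0.14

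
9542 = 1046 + 8496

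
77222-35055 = 42167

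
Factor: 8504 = 2^3*1063^1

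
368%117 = 17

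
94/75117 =94/75117 = 0.00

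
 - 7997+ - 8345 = - 16342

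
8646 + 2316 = 10962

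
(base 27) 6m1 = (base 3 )20211001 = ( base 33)4ij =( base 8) 11551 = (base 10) 4969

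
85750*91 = 7803250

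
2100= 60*35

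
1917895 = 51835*37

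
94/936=47/468 = 0.10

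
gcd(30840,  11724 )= 12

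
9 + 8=17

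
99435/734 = 135 + 345/734= 135.47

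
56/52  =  14/13 = 1.08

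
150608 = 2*75304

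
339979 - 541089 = - 201110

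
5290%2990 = 2300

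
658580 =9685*68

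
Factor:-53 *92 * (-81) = 2^2*3^4*23^1*53^1= 394956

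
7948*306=2432088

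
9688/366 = 4844/183 = 26.47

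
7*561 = 3927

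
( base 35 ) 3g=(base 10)121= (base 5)441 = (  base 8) 171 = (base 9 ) 144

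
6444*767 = 4942548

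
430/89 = 430/89  =  4.83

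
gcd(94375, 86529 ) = 1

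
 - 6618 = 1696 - 8314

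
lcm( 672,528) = 7392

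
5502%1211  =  658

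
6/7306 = 3/3653 = 0.00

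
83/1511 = 83/1511 = 0.05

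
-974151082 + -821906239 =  - 1796057321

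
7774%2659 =2456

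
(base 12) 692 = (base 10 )974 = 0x3CE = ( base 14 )4D8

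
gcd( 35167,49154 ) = 1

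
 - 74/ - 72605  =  74/72605 = 0.00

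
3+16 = 19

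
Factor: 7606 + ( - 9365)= -1759= - 1759^1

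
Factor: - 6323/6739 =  - 23^( - 1)*293^( - 1)*6323^1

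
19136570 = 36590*523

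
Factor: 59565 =3^1*5^1*11^1*19^2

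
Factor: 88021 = 23^1 * 43^1*89^1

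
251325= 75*3351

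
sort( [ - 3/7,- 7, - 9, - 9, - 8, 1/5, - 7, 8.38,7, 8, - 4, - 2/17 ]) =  [  -  9, - 9,- 8,-7, - 7,  -  4, - 3/7, - 2/17, 1/5,7, 8, 8.38]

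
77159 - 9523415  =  - 9446256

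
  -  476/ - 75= 476/75 = 6.35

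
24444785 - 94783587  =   - 70338802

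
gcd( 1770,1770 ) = 1770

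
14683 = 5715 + 8968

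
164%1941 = 164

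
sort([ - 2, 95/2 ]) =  [-2 , 95/2]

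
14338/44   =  325+19/22 = 325.86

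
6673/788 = 6673/788 = 8.47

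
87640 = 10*8764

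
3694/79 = 3694/79= 46.76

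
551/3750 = 551/3750 = 0.15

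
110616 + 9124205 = 9234821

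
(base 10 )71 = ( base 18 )3H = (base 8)107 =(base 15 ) 4B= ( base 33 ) 25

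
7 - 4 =3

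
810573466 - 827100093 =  - 16526627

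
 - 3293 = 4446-7739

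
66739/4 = 66739/4 = 16684.75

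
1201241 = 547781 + 653460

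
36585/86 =425 + 35/86 = 425.41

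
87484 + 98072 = 185556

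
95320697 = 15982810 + 79337887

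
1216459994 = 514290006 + 702169988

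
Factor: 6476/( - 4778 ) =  - 3238/2389= - 2^1*1619^1*2389^(-1) 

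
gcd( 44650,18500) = 50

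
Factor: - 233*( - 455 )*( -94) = - 2^1*5^1*7^1*13^1*47^1*233^1 = - 9965410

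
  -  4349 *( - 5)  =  21745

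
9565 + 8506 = 18071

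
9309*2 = 18618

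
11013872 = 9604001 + 1409871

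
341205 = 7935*43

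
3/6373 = 3/6373 = 0.00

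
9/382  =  9/382 = 0.02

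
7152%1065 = 762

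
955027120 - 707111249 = 247915871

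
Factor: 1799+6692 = 7^1*1213^1=   8491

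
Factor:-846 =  - 2^1*3^2*47^1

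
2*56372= 112744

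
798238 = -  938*( - 851)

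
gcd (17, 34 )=17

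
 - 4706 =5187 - 9893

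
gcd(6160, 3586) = 22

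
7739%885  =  659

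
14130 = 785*18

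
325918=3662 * 89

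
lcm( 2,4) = 4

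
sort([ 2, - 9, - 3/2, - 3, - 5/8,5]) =[ - 9,  -  3 ,-3/2, - 5/8,  2,5]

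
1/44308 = 1/44308 = 0.00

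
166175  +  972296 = 1138471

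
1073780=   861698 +212082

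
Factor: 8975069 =929^1*9661^1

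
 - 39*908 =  - 35412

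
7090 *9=63810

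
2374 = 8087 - 5713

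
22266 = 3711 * 6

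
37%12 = 1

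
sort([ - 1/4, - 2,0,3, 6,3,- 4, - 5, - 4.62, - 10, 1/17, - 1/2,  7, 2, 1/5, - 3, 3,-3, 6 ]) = [ - 10, - 5, - 4.62, - 4,  -  3, - 3,- 2,- 1/2,-1/4,0,  1/17, 1/5, 2, 3,3 , 3, 6, 6, 7] 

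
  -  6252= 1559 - 7811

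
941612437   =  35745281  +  905867156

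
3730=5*746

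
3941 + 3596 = 7537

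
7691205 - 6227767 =1463438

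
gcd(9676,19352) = 9676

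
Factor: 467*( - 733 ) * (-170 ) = 2^1*5^1*  17^1*467^1*733^1= 58192870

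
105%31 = 12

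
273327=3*91109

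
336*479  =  160944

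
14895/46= 323+37/46  =  323.80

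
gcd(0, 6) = 6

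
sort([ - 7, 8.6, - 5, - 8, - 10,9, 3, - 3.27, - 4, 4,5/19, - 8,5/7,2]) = [-10, -8, - 8, - 7, - 5, - 4, - 3.27,5/19, 5/7, 2,  3,4,8.6, 9 ]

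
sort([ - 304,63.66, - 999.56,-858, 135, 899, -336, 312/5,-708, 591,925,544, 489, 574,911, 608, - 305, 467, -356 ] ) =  [ - 999.56, - 858,-708, - 356, - 336, - 305, - 304,312/5,63.66,  135, 467,489, 544, 574,  591,608,899,911,  925 ]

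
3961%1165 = 466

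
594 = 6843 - 6249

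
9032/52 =2258/13= 173.69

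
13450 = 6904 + 6546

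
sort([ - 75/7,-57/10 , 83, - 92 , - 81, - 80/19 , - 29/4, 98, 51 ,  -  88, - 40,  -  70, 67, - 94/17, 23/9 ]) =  [ - 92,-88 , - 81,  -  70, - 40, - 75/7,- 29/4,  -  57/10, - 94/17, - 80/19, 23/9,51,67, 83,98 ] 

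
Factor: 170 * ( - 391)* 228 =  - 2^3*3^1*5^1*17^2*19^1*23^1 = - 15155160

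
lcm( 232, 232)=232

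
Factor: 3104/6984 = 2^2*3^( - 2 ) =4/9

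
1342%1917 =1342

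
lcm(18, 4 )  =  36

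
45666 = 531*86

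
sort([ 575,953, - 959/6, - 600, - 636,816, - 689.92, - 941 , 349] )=[ - 941,  -  689.92, - 636, - 600, - 959/6, 349,575,816,953]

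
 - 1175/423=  - 25/9 = - 2.78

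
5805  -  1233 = 4572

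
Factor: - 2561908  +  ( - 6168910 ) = - 8730818  =  -2^1*4365409^1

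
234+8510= 8744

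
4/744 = 1/186 = 0.01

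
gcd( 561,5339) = 1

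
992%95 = 42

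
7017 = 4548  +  2469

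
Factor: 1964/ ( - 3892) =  - 491/973 = - 7^( - 1)*139^(-1)*491^1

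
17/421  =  17/421=0.04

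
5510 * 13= 71630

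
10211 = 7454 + 2757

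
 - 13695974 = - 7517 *1822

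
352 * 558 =196416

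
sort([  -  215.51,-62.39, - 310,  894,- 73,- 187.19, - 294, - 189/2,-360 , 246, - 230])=[ - 360, - 310,-294, - 230, - 215.51,-187.19,-189/2,- 73, - 62.39,246, 894 ] 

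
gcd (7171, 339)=1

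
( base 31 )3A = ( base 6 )251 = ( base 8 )147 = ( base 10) 103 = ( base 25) 43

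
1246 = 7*178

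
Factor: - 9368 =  -2^3*1171^1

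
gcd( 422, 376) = 2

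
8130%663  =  174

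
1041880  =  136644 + 905236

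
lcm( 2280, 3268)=98040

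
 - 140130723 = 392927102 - 533057825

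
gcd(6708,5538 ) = 78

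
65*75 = 4875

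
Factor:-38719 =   -  31^1* 1249^1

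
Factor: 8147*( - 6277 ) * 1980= - 2^2*3^2 * 5^1*11^1*6277^1*8147^1  =  - 101254663620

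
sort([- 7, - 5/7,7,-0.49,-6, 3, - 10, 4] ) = [ - 10,-7,-6,- 5/7, - 0.49,3, 4, 7 ] 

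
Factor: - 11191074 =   -  2^1*3^1*1865179^1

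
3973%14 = 11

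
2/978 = 1/489  =  0.00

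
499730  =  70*7139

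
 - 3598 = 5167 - 8765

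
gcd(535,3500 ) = 5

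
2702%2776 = 2702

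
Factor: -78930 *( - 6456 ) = 509572080 = 2^4*3^3*5^1 * 269^1*877^1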